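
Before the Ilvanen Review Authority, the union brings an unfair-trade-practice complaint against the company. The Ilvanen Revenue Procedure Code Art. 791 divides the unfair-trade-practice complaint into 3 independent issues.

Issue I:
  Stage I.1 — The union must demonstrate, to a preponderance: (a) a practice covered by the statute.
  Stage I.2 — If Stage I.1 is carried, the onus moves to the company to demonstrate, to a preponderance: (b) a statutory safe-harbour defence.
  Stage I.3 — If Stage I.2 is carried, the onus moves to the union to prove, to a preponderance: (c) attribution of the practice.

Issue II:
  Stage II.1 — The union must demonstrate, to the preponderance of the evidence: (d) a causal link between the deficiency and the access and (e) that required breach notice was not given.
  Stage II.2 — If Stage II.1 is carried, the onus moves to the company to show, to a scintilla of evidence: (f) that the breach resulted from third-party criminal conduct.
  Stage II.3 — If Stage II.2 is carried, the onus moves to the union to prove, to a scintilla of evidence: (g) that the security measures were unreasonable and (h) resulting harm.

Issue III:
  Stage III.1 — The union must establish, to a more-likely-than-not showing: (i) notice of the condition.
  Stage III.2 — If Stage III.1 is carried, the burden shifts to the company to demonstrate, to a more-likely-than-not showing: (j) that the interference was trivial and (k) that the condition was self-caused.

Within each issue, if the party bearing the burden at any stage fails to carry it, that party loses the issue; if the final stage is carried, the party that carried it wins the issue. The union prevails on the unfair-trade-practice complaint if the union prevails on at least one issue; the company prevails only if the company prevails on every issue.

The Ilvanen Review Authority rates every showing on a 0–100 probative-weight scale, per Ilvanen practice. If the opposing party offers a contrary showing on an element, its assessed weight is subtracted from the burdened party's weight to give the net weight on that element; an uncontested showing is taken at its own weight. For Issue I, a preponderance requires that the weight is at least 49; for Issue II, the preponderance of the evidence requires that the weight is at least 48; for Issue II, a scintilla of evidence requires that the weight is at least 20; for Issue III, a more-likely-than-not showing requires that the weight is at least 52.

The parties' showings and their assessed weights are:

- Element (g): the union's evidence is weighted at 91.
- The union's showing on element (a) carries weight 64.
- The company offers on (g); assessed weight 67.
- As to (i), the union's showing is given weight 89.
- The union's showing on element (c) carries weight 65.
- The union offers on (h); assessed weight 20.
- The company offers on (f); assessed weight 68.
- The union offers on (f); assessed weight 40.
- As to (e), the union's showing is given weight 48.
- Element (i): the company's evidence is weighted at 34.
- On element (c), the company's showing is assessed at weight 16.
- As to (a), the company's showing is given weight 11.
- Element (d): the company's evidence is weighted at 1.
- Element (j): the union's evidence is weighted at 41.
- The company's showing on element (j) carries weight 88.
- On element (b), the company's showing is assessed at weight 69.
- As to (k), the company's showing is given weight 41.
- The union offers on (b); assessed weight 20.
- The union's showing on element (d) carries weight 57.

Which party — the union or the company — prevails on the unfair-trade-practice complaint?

— Issue I —
Stage I.1 — burden on union; standard: a preponderance (weight is at least 49).
    (a): 64 − 11 = 53 ≥ 49 [met]
  All elements met. The burden passes to the company.
Stage I.2 — burden on company; standard: a preponderance (weight is at least 49).
    (b): 69 − 20 = 49 ≥ 49 [met]
  All elements met. The burden passes to the union.
Stage I.3 — burden on union; standard: a preponderance (weight is at least 49).
    (c): 65 − 16 = 49 ≥ 49 [met]
  The union carries the last stage.
Every stage carried; the union prevails on this issue.
— Issue II —
Stage II.1 — burden on union; standard: the preponderance of the evidence (weight is at least 48).
    (d): 57 − 1 = 56 ≥ 48 [met]
    (e): 48 ≥ 48 [met]
  Stage II.1 is satisfied; the onus moves to the company.
Stage II.2 — burden on company; standard: a scintilla of evidence (weight is at least 20).
    (f): 68 − 40 = 28 ≥ 20 [met]
  Stage II.2 is satisfied; the onus moves to the union.
Stage II.3 — burden on union; standard: a scintilla of evidence (weight is at least 20).
    (g): 91 − 67 = 24 ≥ 20 [met]
    (h): 20 ≥ 20 [met]
  All elements met at the final stage.
All stages carried — the union prevails on this issue.
— Issue III —
At Stage III.1 the union must meet a more-likely-than-not showing (weight is at least 52): on (i) the weight is 89 less the opposing 34 gives net 55, which does reach 52, so (i) meets the standard.
  The union carries Stage III.1; the company now bears the burden.
At Stage III.2 the company must meet a more-likely-than-not showing (weight is at least 52): on (j) the weight is 88 less the opposing 41 gives net 47, < 52, so (j) does not meet the standard; on (k) the weight is 41, which does not reach 52, so (k) does not meet the standard.
  Stage III.2 not carried; the company fails its burden.
So the union prevails on this issue.
Per-issue: Issue I → union; Issue II → union; Issue III → union. The union must prevail on at least one issue; overall, the union prevails.

union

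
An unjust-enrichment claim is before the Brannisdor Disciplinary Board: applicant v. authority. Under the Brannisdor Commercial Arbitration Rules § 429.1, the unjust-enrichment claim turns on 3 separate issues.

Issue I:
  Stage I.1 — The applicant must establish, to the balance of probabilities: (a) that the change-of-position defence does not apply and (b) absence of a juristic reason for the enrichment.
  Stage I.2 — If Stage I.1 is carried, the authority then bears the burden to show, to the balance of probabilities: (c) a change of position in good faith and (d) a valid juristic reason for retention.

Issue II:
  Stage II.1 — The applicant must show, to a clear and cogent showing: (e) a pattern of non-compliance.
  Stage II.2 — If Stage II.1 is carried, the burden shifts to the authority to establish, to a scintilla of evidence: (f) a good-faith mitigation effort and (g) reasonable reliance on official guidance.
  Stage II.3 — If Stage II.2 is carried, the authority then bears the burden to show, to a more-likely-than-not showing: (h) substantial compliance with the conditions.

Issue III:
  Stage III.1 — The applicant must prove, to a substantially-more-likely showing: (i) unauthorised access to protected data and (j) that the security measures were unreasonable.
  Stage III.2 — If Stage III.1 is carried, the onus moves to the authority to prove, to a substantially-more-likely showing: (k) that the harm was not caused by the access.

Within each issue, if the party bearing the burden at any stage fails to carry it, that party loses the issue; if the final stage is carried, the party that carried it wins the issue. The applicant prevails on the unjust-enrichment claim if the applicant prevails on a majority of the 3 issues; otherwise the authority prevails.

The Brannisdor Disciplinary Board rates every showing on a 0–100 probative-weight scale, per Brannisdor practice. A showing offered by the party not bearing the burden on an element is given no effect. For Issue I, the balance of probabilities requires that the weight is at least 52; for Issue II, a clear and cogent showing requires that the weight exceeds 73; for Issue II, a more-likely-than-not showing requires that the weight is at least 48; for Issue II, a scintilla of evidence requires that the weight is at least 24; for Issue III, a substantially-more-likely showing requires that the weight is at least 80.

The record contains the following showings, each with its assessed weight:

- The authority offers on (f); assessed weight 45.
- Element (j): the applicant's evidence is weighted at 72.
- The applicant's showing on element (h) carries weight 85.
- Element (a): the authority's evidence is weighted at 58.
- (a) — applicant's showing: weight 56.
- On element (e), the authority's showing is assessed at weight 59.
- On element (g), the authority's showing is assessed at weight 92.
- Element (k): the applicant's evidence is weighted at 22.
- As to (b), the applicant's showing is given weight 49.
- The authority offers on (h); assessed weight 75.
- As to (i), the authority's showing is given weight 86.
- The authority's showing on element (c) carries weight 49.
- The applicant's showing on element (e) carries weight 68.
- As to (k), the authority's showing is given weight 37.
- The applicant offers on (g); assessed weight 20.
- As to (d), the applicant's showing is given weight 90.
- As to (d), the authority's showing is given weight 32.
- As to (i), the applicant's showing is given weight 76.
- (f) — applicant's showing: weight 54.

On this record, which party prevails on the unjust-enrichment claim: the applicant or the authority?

authority

— Issue I —
At Stage I.1 the applicant must meet the balance of probabilities (weight is at least 52): on (a) the weight is 56 (the authority's 58 is given no effect), ≥ 52, so (a) meets the standard; on (b) the weight is 49, which does not reach 52, so (b) does not meet the standard.
  Stage I.1 not carried; the applicant fails its burden.
The analysis ends at Stage I.1; the authority prevails on this issue.
— Issue II —
Stage II.1 — burden on applicant; standard: a clear and cogent showing (weight exceeds 73).
    (e): 68 (authority's 59 disregarded) ≤ 73 [not met]
  The applicant does not carry Stage II.1.
The analysis ends at Stage II.1; the authority prevails on this issue.
— Issue III —
At Stage III.1 the applicant must meet a substantially-more-likely showing (weight is at least 80): on (i) the weight is 76 (the authority's 86 is given no effect), which does not reach 80, so (i) does not meet the standard; on (j) the weight is 72, < 80, so (j) does not meet the standard.
  Not every element is met, so the applicant fails to carry Stage III.1.
The analysis ends at Stage III.1; the authority prevails on this issue.
Per-issue: Issue I → authority; Issue II → authority; Issue III → authority. The applicant must prevail on a majority of issues; overall, the authority prevails.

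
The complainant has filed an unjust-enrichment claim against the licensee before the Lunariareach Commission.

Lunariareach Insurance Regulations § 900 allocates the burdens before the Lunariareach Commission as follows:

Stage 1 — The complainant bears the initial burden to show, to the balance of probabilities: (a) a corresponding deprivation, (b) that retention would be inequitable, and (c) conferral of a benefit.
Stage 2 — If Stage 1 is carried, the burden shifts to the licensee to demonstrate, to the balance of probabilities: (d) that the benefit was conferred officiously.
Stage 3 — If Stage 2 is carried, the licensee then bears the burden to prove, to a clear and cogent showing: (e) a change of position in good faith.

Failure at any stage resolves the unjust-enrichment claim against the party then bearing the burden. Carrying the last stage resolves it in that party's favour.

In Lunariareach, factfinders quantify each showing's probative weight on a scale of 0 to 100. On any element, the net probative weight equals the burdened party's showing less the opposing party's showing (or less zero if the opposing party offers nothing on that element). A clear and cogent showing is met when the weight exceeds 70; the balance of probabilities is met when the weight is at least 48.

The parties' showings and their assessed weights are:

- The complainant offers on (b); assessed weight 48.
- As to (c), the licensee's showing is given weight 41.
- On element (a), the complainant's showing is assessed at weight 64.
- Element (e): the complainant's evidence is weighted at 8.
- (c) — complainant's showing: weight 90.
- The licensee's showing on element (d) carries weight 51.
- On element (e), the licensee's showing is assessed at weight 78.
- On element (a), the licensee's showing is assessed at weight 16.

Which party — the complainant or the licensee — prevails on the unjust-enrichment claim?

At Stage 1 the complainant must meet the balance of probabilities (weight is at least 48): on (a) the weight is 64 less the opposing 16 gives net 48, ≥ 48, so (a) meets the standard; on (b) the weight is 48, ≥ 48, so (b) meets the standard; on (c) the weight is 90 less the opposing 41 gives net 49, which does reach 48, so (c) meets the standard.
  All elements met. The burden passes to the licensee.
At Stage 2 the licensee must meet the balance of probabilities (weight is at least 48): on (d) the weight is 51, ≥ 48, so (d) meets the standard.
  Stage 2 is satisfied; the licensee continues to bear the burden.
At Stage 3 the licensee must meet a clear and cogent showing (weight exceeds 70): on (e) the weight is 78 less the opposing 8 gives net 70, ≤ 70, so (e) does not meet the standard.
  Stage 3 not carried; the licensee fails its burden.
The complainant prevails.

complainant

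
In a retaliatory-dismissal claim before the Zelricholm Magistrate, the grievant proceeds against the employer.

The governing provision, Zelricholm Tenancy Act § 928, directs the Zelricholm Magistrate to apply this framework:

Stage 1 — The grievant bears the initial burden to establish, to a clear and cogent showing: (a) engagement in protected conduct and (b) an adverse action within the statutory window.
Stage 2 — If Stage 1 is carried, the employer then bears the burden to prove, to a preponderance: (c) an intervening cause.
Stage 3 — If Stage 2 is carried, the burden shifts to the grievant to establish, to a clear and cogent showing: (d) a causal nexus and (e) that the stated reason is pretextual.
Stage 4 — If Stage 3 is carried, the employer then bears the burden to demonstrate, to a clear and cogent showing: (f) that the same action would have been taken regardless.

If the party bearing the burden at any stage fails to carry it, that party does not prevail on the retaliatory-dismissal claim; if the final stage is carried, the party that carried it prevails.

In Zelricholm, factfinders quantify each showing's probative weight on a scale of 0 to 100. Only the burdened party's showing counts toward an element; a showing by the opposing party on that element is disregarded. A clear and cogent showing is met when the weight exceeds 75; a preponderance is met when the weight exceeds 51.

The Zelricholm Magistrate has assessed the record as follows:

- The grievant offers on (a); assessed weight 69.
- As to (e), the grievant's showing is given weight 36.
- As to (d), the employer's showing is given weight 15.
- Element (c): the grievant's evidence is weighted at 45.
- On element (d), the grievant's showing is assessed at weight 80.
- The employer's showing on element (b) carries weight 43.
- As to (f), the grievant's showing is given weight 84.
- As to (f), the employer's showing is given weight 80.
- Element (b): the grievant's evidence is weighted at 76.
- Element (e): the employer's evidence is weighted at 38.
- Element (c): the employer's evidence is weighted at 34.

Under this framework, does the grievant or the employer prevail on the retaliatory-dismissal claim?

employer

Stage 1 (grievant, a clear and cogent showing, weight exceeds 75): (a) 69 ≤ 75 — fails; (b) 76 (employer's 43 disregarded) > 75 — meets.
  Stage 1 not carried; the grievant fails its burden.
The analysis ends at Stage 1; the employer prevails.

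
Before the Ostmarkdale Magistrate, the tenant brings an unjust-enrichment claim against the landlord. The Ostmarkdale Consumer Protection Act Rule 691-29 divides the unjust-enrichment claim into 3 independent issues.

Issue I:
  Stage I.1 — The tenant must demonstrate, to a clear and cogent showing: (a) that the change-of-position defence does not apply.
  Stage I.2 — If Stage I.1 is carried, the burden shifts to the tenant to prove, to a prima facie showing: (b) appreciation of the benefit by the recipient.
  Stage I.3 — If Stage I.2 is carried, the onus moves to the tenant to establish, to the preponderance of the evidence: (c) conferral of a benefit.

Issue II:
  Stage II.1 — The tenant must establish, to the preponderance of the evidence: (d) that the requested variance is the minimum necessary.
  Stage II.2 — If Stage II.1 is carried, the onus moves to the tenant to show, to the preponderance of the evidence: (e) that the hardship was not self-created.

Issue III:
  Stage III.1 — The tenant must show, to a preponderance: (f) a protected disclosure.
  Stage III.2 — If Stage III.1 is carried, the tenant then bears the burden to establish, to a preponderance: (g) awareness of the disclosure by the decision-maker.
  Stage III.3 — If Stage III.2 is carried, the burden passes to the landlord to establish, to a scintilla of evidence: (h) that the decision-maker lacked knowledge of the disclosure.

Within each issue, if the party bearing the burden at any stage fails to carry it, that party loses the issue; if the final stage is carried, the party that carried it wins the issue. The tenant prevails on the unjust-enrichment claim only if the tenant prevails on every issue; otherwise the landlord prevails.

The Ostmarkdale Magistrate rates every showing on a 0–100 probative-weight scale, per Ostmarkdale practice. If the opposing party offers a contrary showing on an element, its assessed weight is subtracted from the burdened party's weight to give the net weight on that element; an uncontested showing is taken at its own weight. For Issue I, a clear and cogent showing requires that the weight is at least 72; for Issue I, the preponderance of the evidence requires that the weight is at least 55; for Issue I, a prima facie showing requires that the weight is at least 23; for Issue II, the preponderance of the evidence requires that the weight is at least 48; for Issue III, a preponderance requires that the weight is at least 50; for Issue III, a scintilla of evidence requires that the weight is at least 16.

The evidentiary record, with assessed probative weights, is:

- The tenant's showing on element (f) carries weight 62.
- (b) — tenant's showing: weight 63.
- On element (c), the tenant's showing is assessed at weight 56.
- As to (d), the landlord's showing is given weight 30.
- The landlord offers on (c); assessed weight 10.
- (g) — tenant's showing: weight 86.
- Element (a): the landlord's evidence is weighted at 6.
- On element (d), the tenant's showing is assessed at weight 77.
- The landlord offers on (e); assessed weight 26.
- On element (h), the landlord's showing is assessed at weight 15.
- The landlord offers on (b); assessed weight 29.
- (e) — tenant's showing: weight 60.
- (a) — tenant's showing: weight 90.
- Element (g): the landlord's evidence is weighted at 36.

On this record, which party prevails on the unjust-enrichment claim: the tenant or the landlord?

landlord

— Issue I —
Stage I.1 (tenant, a clear and cogent showing, weight is at least 72): (a) net 90−6=84 ≥ 72 — meets.
  All elements met. The tenant retains the burden for Stage I.2.
Stage I.2 (tenant, a prima facie showing, weight is at least 23): (b) net 63−29=34 ≥ 23 — meets.
  All elements met. The tenant retains the burden for Stage I.3.
Stage I.3 (tenant, the preponderance of the evidence, weight is at least 55): (c) net 56−10=46 < 55 — fails.
  The tenant does not carry Stage I.3.
The landlord prevails on this issue.
— Issue II —
At Stage II.1 the tenant must meet the preponderance of the evidence (weight is at least 48): on (d) the weight is 77 less the opposing 30 gives net 47, which does not reach 48, so (d) does not meet the standard.
  Not every element is met, so the tenant fails to carry Stage II.1.
The landlord prevails on this issue.
— Issue III —
At Stage III.1 the tenant must meet a preponderance (weight is at least 50): on (f) the weight is 62, ≥ 50, so (f) meets the standard.
  All elements met. The tenant retains the burden for Stage III.2.
At Stage III.2 the tenant must meet a preponderance (weight is at least 50): on (g) the weight is 86 less the opposing 36 gives net 50, ≥ 50, so (g) meets the standard.
  The tenant carries Stage III.2; the landlord now bears the burden.
At Stage III.3 the landlord must meet a scintilla of evidence (weight is at least 16): on (h) the weight is 15, < 16, so (h) does not meet the standard.
  The landlord does not carry Stage III.3.
So the tenant prevails on this issue.
Per-issue: Issue I → landlord; Issue II → landlord; Issue III → tenant. The tenant must prevail on every issue; overall, the landlord prevails.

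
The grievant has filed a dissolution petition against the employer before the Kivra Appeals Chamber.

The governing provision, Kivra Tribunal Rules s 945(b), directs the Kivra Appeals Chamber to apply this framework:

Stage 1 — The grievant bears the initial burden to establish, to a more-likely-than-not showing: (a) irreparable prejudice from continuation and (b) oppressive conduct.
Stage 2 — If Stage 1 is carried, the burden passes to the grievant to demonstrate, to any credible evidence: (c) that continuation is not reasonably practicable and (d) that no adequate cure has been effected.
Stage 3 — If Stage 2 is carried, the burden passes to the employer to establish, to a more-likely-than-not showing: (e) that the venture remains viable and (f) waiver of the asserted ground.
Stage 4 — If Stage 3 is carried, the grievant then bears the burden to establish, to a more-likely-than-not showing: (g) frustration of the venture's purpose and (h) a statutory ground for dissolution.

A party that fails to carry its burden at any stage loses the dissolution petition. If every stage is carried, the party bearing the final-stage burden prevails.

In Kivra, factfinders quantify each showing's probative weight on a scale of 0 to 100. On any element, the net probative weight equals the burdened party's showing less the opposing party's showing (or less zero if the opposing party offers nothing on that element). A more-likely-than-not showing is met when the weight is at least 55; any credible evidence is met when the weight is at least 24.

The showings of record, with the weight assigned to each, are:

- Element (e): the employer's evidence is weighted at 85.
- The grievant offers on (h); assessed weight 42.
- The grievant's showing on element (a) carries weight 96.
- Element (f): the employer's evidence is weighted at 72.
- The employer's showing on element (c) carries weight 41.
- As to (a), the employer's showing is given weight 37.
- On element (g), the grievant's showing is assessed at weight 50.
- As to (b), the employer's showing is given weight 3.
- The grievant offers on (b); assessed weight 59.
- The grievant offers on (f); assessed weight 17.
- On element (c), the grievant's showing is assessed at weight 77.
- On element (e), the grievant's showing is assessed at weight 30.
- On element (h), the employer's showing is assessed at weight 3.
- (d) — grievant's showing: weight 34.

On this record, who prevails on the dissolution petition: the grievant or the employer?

Stage 1 — burden on grievant; standard: a more-likely-than-not showing (weight is at least 55).
    (a): 96 − 37 = 59 ≥ 55 [met]
    (b): 59 − 3 = 56 ≥ 55 [met]
  Stage 1 carried; the burden remains with the grievant.
Stage 2 — burden on grievant; standard: any credible evidence (weight is at least 24).
    (c): 77 − 41 = 36 ≥ 24 [met]
    (d): 34 ≥ 24 [met]
  Stage 2 carried; the burden shifts to the employer.
Stage 3 — burden on employer; standard: a more-likely-than-not showing (weight is at least 55).
    (e): 85 − 30 = 55 ≥ 55 [met]
    (f): 72 − 17 = 55 ≥ 55 [met]
  Stage 3 carried; the burden shifts to the grievant.
Stage 4 — burden on grievant; standard: a more-likely-than-not showing (weight is at least 55).
    (g): 50 < 55 [not met]
    (h): 42 − 3 = 39 < 55 [not met]
  Not every element is met, so the grievant fails to carry Stage 4.
The analysis ends at Stage 4; the employer prevails.

employer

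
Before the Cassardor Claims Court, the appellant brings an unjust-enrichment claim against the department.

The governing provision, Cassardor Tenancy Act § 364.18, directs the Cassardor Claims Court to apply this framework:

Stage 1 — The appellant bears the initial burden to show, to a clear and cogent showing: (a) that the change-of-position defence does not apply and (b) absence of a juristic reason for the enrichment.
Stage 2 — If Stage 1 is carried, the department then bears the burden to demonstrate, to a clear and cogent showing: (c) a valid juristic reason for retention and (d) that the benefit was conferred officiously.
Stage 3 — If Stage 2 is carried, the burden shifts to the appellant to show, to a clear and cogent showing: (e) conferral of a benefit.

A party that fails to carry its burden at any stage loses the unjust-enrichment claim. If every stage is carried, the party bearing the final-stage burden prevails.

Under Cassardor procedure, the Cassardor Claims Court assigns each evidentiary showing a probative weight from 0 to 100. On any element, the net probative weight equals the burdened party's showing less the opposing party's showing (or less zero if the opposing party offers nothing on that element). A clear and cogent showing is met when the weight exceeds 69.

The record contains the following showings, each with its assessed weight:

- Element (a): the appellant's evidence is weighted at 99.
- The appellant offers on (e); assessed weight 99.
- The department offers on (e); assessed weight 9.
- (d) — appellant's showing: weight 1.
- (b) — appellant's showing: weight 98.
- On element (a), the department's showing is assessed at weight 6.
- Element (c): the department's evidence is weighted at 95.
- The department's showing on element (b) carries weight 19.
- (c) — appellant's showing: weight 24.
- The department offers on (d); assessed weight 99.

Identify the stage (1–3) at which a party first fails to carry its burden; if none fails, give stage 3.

Stage 1 — burden on appellant; standard: a clear and cogent showing (weight exceeds 69).
    (a): 99 − 6 = 93 > 69 [met]
    (b): 98 − 19 = 79 > 69 [met]
  All elements met. The burden passes to the department.
Stage 2 — burden on department; standard: a clear and cogent showing (weight exceeds 69).
    (c): 95 − 24 = 71 > 69 [met]
    (d): 99 − 1 = 98 > 69 [met]
  Stage 2 is satisfied; the onus moves to the appellant.
Stage 3 — burden on appellant; standard: a clear and cogent showing (weight exceeds 69).
    (e): 99 − 9 = 90 > 69 [met]
  The appellant carries the last stage.
With every stage satisfied, the appellant prevails.

stage 3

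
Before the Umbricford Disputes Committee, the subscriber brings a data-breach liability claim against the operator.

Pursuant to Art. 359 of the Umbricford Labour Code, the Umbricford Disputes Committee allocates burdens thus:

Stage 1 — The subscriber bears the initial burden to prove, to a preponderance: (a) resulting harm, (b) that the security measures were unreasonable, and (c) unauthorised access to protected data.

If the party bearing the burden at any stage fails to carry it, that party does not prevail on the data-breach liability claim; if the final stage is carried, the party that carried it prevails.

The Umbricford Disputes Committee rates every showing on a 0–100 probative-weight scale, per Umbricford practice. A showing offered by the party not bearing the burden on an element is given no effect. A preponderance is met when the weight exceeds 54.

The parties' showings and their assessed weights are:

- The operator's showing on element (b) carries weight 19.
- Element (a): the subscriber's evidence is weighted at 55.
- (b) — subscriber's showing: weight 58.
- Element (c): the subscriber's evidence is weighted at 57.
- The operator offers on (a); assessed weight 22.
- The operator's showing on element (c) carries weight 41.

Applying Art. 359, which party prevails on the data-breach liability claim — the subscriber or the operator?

At Stage 1 the subscriber must meet a preponderance (weight exceeds 54): on (a) the weight is 55 (the operator's 22 is given no effect), which does exceed 54, so (a) meets the standard; on (b) the weight is 58 (the operator's 19 is given no effect), > 54, so (b) meets the standard; on (c) the weight is 57 (the operator's 41 is given no effect), which does exceed 54, so (c) meets the standard.
  Stage 1 carried; the final stage is satisfied.
All stages carried — the subscriber prevails.

subscriber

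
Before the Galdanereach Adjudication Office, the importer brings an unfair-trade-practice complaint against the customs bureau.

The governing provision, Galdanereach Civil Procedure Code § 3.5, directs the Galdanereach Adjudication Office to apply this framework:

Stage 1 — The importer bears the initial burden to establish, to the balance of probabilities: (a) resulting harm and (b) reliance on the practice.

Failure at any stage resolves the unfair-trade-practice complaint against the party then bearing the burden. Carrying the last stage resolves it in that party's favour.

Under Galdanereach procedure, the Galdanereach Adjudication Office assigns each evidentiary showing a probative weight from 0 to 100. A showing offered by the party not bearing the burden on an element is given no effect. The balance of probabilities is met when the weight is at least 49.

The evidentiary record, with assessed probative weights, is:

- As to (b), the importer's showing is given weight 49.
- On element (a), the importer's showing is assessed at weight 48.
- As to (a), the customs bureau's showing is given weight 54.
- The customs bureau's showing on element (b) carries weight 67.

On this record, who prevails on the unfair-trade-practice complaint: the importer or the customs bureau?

customs bureau

Stage 1 — burden on importer; standard: the balance of probabilities (weight is at least 49).
    (a): 48 (customs bureau's 54 disregarded) < 49 [not met]
    (b): 49 (customs bureau's 67 disregarded) ≥ 49 [met]
  Not every element is met, so the importer fails to carry Stage 1.
The analysis ends at Stage 1; the customs bureau prevails.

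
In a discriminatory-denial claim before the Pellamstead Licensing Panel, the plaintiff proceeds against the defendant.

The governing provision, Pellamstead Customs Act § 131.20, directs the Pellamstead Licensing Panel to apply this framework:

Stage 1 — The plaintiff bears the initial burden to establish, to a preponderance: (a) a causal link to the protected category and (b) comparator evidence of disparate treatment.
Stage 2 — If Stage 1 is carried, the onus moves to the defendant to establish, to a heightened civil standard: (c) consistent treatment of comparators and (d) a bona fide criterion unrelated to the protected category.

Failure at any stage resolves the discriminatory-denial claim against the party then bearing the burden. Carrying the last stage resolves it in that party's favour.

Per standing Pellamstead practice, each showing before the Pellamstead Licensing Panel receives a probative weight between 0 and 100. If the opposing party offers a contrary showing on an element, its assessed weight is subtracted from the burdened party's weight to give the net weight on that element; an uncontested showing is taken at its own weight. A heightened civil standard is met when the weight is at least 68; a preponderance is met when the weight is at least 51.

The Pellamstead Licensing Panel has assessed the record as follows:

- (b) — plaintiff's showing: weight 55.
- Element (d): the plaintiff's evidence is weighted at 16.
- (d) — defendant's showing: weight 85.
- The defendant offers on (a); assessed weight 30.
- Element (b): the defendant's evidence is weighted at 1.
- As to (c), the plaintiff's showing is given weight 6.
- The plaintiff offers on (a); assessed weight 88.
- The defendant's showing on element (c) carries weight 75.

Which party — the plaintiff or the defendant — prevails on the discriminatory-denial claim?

At Stage 1 the plaintiff must meet a preponderance (weight is at least 51): on (a) the weight is 88 less the opposing 30 gives net 58, ≥ 51, so (a) meets the standard; on (b) the weight is 55 less the opposing 1 gives net 54, ≥ 51, so (b) meets the standard.
  The plaintiff carries Stage 1; the defendant now bears the burden.
At Stage 2 the defendant must meet a heightened civil standard (weight is at least 68): on (c) the weight is 75 less the opposing 6 gives net 69, ≥ 68, so (c) meets the standard; on (d) the weight is 85 less the opposing 16 gives net 69, ≥ 68, so (d) meets the standard.
  All elements met at the final stage.
With every stage satisfied, the defendant prevails.

defendant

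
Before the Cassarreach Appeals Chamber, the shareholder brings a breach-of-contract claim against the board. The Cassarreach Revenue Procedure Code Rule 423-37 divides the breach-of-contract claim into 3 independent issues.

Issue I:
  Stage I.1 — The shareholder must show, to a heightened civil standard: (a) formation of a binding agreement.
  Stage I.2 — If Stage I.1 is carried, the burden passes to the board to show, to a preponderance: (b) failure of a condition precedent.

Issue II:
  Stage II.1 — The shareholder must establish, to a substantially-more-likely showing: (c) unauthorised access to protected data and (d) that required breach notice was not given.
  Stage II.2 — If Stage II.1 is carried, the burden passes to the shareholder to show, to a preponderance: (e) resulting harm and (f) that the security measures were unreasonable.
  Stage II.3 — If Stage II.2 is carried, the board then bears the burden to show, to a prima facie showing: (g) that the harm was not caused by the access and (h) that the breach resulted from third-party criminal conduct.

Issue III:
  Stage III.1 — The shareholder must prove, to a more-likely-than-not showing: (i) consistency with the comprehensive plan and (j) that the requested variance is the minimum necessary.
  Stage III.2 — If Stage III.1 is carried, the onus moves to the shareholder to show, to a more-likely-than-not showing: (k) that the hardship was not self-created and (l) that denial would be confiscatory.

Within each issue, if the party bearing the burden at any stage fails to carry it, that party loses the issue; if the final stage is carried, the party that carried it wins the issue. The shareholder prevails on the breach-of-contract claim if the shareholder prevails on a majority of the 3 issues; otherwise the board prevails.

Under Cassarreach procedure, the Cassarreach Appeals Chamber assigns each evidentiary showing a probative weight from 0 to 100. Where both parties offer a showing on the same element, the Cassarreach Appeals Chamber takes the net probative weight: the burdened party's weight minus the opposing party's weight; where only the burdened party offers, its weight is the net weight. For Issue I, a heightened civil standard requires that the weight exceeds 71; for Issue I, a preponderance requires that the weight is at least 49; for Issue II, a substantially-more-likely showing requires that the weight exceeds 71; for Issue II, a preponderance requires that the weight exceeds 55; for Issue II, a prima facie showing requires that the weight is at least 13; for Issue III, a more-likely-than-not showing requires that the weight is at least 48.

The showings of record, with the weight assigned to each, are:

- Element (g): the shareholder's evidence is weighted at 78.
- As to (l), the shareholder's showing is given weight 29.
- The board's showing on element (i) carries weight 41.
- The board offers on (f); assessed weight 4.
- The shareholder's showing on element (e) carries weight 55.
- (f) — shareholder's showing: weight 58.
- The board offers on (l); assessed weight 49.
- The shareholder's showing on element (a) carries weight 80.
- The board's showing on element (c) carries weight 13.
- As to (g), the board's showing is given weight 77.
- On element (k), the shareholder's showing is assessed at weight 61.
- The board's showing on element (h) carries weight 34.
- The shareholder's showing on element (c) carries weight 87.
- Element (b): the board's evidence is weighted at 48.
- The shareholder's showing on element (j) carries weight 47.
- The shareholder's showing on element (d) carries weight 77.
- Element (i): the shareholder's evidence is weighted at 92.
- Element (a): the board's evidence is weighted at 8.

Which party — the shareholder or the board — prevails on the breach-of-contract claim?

board

— Issue I —
Stage I.1 — burden on shareholder; standard: a heightened civil standard (weight exceeds 71).
    (a): 80 − 8 = 72 > 71 [met]
  Stage I.1 carried; the burden shifts to the board.
Stage I.2 — burden on board; standard: a preponderance (weight is at least 49).
    (b): 48 < 49 [not met]
  The board does not carry Stage I.2.
So the shareholder prevails on this issue.
— Issue II —
Stage II.1 — burden on shareholder; standard: a substantially-more-likely showing (weight exceeds 71).
    (c): 87 − 13 = 74 > 71 [met]
    (d): 77 > 71 [met]
  Stage II.1 is satisfied; the shareholder continues to bear the burden.
Stage II.2 — burden on shareholder; standard: a preponderance (weight exceeds 55).
    (e): 55 ≤ 55 [not met]
    (f): 58 − 4 = 54 ≤ 55 [not met]
  Not every element is met, so the shareholder fails to carry Stage II.2.
The analysis ends at Stage II.2; the board prevails on this issue.
— Issue III —
Stage III.1 (shareholder, a more-likely-than-not showing, weight is at least 48): (i) net 92−41=51 ≥ 48 — meets; (j) 47 < 48 — fails.
  The shareholder does not carry Stage III.1.
The analysis ends at Stage III.1; the board prevails on this issue.
Per-issue: Issue I → shareholder; Issue II → board; Issue III → board. The shareholder must prevail on a majority of issues; overall, the board prevails.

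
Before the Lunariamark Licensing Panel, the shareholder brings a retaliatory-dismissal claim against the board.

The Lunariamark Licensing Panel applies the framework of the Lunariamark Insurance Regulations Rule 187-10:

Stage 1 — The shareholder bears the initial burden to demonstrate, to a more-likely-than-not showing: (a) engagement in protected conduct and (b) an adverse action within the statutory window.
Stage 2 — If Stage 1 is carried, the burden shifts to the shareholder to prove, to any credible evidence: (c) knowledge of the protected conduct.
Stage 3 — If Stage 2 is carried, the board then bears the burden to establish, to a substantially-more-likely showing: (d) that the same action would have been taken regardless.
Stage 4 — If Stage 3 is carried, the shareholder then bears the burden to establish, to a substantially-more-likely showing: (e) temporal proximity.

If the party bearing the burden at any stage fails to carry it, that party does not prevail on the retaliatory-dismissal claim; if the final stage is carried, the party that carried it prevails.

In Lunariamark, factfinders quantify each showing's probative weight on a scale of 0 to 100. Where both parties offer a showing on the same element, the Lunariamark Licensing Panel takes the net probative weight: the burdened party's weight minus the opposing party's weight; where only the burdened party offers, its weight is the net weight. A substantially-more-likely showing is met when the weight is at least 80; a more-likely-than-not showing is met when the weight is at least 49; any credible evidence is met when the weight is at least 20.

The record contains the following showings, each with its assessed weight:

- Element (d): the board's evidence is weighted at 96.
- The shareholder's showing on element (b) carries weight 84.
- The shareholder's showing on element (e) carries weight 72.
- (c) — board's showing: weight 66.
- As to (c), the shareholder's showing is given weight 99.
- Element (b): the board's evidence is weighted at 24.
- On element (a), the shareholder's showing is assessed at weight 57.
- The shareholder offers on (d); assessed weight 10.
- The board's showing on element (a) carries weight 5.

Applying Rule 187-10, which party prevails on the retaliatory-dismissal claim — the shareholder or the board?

board

Stage 1 (shareholder, a more-likely-than-not showing, weight is at least 49): (a) net 57−5=52 ≥ 49 — meets; (b) net 84−24=60 ≥ 49 — meets.
  All elements met. The shareholder retains the burden for Stage 2.
Stage 2 (shareholder, any credible evidence, weight is at least 20): (c) net 99−66=33 ≥ 20 — meets.
  All elements met. The burden passes to the board.
Stage 3 (board, a substantially-more-likely showing, weight is at least 80): (d) net 96−10=86 ≥ 80 — meets.
  Stage 3 carried; the burden shifts to the shareholder.
Stage 4 (shareholder, a substantially-more-likely showing, weight is at least 80): (e) 72 < 80 — fails.
  Not every element is met, so the shareholder fails to carry Stage 4.
The analysis ends at Stage 4; the board prevails.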